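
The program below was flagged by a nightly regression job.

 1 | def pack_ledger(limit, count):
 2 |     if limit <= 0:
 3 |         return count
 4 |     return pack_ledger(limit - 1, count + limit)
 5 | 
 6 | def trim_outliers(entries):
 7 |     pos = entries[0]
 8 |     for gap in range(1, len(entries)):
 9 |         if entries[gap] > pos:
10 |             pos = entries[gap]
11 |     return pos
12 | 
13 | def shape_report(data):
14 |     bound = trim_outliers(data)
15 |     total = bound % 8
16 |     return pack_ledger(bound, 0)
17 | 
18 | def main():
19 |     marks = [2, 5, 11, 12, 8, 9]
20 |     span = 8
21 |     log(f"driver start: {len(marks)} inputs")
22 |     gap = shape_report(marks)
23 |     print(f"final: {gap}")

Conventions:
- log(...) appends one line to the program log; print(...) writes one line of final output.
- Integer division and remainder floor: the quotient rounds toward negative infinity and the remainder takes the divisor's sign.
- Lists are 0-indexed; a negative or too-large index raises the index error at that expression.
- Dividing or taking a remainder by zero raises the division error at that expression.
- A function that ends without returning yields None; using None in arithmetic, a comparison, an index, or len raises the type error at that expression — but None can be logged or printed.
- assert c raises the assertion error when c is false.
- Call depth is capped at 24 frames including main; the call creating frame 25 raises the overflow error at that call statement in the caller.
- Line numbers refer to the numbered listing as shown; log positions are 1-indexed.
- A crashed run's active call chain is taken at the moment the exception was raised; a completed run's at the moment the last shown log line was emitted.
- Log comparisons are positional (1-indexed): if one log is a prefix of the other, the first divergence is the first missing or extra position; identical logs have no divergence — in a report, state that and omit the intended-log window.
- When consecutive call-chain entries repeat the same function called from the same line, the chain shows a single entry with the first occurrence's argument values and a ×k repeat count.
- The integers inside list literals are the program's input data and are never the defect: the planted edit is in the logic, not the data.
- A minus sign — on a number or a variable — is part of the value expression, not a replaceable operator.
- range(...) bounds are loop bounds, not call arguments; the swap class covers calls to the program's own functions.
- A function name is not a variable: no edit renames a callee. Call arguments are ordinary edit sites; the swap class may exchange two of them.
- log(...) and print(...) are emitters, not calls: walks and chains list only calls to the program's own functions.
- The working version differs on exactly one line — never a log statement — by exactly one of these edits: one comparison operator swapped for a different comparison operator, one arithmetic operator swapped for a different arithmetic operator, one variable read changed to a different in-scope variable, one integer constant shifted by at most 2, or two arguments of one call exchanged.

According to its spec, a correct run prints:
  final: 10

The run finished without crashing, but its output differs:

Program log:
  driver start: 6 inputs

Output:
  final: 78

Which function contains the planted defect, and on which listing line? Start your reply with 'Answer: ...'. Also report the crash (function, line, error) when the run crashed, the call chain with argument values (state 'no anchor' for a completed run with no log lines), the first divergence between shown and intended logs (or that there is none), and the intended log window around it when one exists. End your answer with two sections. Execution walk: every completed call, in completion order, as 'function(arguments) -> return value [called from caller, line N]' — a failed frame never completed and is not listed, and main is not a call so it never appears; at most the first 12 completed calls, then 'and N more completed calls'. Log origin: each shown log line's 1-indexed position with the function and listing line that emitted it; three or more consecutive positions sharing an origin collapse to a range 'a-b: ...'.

Answer: the defect is in shape_report at line 16.
Key fact: The logs agree in full; only the final output differs.
Call chain: main.
First divergence: none; the two logs match at every position.
Execution walk:
  trim_outliers([2, 5, 11, 12, 8, 9]) -> 12  [called from shape_report, line 14]
  pack_ledger(0, 78) -> 78  [called from pack_ledger, line 4]
  pack_ledger(1, 77) -> 78  [called from pack_ledger, line 4]
  pack_ledger(2, 75) -> 78  [called from pack_ledger, line 4]
  pack_ledger(3, 72) -> 78  [called from pack_ledger, line 4]
  pack_ledger(4, 68) -> 78  [called from pack_ledger, line 4]
  pack_ledger(5, 63) -> 78  [called from pack_ledger, line 4]
  pack_ledger(6, 57) -> 78  [called from pack_ledger, line 4]
  pack_ledger(7, 50) -> 78  [called from pack_ledger, line 4]
  pack_ledger(8, 42) -> 78  [called from pack_ledger, line 4]
  pack_ledger(9, 33) -> 78  [called from pack_ledger, line 4]
  pack_ledger(10, 23) -> 78  [called from pack_ledger, line 4]
  ... and 3 more completed calls
Origin of each log line:
  1 — main, line 21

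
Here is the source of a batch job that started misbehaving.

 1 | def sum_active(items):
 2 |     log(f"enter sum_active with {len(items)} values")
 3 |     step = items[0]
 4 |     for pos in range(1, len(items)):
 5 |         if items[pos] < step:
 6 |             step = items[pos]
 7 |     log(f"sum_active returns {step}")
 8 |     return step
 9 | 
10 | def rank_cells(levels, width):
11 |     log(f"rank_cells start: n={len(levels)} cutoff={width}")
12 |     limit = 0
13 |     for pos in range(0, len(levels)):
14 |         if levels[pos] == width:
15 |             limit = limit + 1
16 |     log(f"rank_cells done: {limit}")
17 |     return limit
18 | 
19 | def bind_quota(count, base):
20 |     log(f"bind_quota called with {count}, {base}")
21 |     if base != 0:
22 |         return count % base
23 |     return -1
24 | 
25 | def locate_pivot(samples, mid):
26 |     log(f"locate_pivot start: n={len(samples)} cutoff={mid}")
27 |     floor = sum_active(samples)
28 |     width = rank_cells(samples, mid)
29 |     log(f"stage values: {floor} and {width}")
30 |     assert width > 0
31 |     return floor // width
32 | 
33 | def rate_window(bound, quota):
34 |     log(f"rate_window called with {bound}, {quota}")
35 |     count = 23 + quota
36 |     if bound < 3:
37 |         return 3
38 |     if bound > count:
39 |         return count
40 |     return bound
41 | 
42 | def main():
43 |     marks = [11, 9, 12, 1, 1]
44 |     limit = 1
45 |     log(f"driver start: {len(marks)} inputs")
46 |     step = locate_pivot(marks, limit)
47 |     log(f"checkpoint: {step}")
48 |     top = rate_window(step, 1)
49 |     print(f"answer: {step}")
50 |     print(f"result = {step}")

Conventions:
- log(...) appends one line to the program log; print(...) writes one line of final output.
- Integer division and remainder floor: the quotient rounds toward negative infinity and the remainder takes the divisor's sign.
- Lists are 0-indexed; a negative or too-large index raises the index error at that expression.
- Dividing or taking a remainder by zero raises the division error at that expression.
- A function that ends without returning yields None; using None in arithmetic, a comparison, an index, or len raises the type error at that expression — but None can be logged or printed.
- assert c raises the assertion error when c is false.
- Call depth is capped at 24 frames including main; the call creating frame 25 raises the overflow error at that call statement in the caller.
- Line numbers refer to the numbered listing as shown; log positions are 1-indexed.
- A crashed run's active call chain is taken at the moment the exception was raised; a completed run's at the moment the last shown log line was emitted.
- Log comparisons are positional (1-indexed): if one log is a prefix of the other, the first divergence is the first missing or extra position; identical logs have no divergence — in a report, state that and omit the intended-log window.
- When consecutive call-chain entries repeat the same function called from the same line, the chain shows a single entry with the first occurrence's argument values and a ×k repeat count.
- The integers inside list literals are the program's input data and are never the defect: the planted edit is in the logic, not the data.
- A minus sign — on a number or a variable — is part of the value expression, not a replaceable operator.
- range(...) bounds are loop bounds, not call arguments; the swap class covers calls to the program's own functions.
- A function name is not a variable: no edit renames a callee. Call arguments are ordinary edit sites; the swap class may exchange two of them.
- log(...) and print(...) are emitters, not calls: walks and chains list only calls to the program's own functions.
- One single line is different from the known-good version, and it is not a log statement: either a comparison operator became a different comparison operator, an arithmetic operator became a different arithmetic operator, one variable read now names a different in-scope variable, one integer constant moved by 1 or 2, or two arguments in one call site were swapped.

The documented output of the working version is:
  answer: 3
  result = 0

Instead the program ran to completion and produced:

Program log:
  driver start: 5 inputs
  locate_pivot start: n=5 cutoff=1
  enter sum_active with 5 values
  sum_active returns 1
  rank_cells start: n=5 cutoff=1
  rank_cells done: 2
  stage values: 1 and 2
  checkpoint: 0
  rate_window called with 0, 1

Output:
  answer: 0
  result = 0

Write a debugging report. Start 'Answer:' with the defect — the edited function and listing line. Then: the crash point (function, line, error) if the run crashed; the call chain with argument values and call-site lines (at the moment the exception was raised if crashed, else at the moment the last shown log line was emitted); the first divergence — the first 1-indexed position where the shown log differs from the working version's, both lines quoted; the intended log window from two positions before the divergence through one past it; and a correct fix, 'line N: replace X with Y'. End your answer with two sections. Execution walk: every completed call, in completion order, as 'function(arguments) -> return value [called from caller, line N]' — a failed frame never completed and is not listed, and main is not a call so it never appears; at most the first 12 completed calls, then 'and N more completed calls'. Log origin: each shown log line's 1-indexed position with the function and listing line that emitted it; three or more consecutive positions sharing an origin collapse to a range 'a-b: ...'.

Answer: the defect is in main at line 49.
The tell: Log streams are identical — the defect surfaces only in the printed output.
Call chain: main -> rate_window(0, 1) (called at line 48).
First divergence: none — the logs agree in full.
Execution walk:
  sum_active([11, 9, 12, 1, 1]) -> 1  [called from locate_pivot, line 27]
  rank_cells([11, 9, 12, 1, 1], 1) -> 2  [called from locate_pivot, line 28]
  locate_pivot([11, 9, 12, 1, 1], 1) -> 0  [called from main, line 46]
  rate_window(0, 1) -> 3  [called from main, line 48]
Log origin:
  1: emitted by main (line 45)
  2: emitted by locate_pivot (line 26)
  3: emitted by sum_active (line 2)
  4: emitted by sum_active (line 7)
  5: emitted by rank_cells (line 11)
  6: emitted by rank_cells (line 16)
  7: emitted by locate_pivot (line 29)
  8: emitted by main (line 47)
  9: emitted by rate_window (line 34)
A correct fix: line 49: replace `step` with `top`.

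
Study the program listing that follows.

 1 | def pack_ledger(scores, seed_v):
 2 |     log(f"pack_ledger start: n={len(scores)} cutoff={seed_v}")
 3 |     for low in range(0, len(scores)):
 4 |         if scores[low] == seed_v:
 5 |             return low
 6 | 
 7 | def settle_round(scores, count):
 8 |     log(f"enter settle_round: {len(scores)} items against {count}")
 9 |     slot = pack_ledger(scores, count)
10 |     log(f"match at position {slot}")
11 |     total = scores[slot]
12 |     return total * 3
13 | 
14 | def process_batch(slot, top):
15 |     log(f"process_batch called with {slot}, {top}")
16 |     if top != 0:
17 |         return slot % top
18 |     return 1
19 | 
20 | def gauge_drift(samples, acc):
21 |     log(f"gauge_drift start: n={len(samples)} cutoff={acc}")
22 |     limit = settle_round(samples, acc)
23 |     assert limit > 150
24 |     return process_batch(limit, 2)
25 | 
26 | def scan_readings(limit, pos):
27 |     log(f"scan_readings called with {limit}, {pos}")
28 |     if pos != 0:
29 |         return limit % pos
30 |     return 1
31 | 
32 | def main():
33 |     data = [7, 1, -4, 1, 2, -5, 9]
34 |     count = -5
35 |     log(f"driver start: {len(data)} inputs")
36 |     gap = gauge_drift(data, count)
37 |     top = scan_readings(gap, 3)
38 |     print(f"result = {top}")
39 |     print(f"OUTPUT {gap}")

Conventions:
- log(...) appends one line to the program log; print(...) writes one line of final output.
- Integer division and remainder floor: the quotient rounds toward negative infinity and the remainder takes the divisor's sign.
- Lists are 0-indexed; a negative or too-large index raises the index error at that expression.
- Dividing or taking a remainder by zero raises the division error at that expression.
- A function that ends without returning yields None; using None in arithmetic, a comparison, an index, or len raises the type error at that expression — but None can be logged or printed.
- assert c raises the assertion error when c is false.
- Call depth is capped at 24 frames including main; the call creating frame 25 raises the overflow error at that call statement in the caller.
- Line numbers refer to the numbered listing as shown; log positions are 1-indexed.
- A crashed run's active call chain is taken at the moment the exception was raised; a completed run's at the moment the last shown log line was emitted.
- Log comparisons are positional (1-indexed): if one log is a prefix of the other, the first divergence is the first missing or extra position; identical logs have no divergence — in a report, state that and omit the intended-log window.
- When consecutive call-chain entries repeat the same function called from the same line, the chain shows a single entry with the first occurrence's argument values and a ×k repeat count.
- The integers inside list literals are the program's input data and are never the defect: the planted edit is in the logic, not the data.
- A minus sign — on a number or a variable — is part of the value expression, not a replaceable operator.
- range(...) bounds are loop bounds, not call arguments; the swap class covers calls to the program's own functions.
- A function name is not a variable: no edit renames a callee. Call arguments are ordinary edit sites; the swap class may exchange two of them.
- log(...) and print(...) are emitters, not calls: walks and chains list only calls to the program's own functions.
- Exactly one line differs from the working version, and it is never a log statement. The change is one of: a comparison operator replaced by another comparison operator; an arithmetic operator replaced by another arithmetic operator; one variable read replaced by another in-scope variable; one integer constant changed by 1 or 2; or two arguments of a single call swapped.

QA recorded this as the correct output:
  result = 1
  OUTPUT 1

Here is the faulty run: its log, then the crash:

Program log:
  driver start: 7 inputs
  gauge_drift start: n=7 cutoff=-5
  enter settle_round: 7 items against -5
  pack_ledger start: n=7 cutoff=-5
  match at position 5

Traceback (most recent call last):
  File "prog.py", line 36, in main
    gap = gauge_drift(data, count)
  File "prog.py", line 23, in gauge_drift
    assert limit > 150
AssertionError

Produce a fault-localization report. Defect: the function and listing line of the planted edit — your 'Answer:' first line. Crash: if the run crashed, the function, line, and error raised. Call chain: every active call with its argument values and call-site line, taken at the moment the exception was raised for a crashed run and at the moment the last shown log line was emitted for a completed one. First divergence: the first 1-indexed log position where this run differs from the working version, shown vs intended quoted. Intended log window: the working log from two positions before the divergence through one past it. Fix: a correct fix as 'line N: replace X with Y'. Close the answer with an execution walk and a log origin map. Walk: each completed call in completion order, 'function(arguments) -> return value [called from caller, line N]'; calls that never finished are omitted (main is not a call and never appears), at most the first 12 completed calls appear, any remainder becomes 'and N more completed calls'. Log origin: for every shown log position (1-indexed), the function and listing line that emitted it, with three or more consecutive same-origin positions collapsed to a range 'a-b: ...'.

Answer: the defect is in gauge_drift at line 23.
Key fact: The faulty run's log stops after 5 lines; the working version's next line would be 'process_batch called with -15, 2'.
Crash: gauge_drift, line 23, AssertionError.
Call chain: main -> gauge_drift([7, 1, -4, 1, 2, -5, 9], -5) (called at line 36).
First divergence: position 6; the shown log stops at 5 lines while the working version next logs 'process_batch called with -15, 2'.
Intended log window:
  4: pack_ledger start: n=7 cutoff=-5
  5: match at position 5
  6: process_batch called with -15, 2
  7: scan_readings called with 1, 3
Execution walk:
  pack_ledger([7, 1, -4, 1, 2, -5, 9], -5) -> 5  [called from settle_round, line 9]
  settle_round([7, 1, -4, 1, 2, -5, 9], -5) -> -15  [called from gauge_drift, line 22]
Log origins:
  1 — main, line 35
  2 — gauge_drift, line 21
  3 — settle_round, line 8
  4 — pack_ledger, line 2
  5 — settle_round, line 10
A correct fix: line 23: replace `>` with `<=`.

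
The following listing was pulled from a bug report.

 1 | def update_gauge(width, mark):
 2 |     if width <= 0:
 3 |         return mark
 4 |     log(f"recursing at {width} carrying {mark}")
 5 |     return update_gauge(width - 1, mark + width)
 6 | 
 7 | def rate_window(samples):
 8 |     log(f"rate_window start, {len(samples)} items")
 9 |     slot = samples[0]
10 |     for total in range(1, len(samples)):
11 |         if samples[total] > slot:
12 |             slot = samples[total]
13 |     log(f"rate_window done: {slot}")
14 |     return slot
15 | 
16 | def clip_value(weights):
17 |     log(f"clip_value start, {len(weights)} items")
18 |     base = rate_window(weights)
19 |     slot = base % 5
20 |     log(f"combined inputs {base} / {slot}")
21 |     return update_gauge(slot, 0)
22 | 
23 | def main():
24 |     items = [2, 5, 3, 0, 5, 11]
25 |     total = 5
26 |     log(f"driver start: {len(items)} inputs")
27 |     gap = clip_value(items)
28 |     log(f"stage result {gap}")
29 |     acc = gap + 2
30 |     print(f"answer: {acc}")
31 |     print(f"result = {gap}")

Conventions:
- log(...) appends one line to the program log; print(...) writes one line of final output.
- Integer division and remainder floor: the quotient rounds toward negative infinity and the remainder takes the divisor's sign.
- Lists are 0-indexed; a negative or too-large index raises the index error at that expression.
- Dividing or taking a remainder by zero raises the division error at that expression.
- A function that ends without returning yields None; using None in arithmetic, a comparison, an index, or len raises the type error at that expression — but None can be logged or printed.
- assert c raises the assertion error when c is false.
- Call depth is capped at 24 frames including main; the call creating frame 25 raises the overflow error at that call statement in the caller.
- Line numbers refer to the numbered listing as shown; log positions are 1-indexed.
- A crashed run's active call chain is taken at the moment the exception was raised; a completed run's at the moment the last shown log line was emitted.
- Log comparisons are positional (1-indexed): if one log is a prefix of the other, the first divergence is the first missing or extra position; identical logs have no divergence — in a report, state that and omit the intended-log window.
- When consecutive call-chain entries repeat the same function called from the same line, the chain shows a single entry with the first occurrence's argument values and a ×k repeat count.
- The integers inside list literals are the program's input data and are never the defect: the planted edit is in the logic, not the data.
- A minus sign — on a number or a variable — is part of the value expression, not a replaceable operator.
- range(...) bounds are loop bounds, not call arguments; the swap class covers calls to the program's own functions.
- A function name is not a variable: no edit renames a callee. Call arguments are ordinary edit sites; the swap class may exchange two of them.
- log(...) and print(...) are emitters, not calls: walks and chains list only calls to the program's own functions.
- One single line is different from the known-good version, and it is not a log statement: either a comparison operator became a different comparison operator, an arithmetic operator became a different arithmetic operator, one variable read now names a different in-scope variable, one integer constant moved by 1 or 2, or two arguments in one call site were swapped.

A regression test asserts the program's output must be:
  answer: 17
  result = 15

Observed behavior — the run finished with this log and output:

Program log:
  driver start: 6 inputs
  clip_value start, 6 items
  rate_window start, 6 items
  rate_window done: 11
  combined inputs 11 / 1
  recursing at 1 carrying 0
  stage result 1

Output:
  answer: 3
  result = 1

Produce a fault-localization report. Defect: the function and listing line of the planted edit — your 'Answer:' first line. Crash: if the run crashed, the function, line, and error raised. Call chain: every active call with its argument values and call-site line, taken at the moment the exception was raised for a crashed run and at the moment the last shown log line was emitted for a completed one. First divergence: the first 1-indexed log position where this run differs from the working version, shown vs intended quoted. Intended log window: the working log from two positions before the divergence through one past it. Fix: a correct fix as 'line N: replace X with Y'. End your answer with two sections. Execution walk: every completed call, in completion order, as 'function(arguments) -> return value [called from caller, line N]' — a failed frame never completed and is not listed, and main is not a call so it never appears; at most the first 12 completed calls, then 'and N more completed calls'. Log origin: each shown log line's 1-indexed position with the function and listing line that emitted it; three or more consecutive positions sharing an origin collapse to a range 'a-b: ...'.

Answer: the defect is in clip_value at line 19.
Key observation: Everything matches until log position 5, which reads 'combined inputs 11 / 1' in place of 'combined inputs 11 / 5'.
Call chain: main.
First divergence: position 5 — shown 'combined inputs 11 / 1', intended 'combined inputs 11 / 5'.
Intended log window:
  3: rate_window start, 6 items
  4: rate_window done: 11
  5: combined inputs 11 / 5
  6: recursing at 5 carrying 0
Execution walk:
  rate_window([2, 5, 3, 0, 5, 11]) -> 11  [called from clip_value, line 18]
  update_gauge(0, 1) -> 1  [called from update_gauge, line 5]
  update_gauge(1, 0) -> 1  [called from clip_value, line 21]
  clip_value([2, 5, 3, 0, 5, 11]) -> 1  [called from main, line 27]
Origin of each log line:
  1 — main, line 26
  2 — clip_value, line 17
  3 — rate_window, line 8
  4 — rate_window, line 13
  5 — clip_value, line 20
  6 — update_gauge, line 4
  7 — main, line 28
A correct fix: line 19: replace `5` with `6`.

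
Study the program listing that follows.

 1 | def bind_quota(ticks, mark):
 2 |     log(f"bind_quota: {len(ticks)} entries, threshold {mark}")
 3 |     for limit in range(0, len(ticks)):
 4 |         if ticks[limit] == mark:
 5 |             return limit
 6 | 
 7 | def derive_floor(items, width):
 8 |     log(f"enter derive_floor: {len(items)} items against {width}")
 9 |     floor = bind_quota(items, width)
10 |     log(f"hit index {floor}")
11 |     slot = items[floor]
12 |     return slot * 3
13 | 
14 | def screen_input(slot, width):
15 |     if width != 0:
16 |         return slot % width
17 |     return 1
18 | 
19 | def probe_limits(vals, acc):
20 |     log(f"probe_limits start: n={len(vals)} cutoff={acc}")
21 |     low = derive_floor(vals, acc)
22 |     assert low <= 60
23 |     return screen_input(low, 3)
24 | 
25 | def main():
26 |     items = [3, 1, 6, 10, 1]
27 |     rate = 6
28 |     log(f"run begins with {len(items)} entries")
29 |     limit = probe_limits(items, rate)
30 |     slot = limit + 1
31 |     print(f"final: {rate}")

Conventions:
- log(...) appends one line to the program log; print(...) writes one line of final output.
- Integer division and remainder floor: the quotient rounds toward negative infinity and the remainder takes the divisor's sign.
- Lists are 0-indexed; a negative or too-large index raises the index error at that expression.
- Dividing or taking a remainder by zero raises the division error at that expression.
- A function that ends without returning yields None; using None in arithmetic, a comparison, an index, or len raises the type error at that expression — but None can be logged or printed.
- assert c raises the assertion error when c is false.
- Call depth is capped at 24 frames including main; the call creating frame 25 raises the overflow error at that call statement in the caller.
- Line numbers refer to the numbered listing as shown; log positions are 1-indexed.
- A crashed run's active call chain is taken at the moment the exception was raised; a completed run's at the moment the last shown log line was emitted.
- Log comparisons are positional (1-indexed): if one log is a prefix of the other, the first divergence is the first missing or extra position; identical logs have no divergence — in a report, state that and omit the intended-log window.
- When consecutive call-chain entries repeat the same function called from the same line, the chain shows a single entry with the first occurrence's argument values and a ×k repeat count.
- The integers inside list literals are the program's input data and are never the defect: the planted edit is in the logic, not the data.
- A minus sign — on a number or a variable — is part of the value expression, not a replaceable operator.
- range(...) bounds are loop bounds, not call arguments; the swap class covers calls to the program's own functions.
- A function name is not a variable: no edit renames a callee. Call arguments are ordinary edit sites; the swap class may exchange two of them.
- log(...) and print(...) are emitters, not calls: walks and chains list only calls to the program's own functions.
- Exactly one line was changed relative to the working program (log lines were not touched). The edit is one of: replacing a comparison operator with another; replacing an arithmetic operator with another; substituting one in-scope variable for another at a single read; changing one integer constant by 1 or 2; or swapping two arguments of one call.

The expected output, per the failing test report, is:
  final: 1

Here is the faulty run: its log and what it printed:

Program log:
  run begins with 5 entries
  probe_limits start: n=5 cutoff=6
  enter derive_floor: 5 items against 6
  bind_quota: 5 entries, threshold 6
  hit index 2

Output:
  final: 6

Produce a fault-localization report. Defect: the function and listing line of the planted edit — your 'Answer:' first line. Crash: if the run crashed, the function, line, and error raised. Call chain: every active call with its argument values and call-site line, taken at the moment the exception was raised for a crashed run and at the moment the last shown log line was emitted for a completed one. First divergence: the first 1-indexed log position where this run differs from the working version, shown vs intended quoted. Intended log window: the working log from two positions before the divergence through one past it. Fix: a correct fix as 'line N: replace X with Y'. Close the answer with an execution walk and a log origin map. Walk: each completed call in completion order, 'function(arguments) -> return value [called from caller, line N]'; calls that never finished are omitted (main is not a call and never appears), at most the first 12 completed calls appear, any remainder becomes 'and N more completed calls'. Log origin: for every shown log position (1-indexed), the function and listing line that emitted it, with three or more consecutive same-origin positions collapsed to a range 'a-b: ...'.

Answer: the defect is in main at line 31.
Key fact: Nothing in the log betrays the bug — only the output does.
Call chain: main -> probe_limits([3, 1, 6, 10, 1], 6) (called at line 29) -> derive_floor([3, 1, 6, 10, 1], 6) (called at line 21).
First divergence: none; the two logs match at every position.
Execution walk:
  bind_quota([3, 1, 6, 10, 1], 6) -> 2  [called from derive_floor, line 9]
  derive_floor([3, 1, 6, 10, 1], 6) -> 18  [called from probe_limits, line 21]
  screen_input(18, 3) -> 0  [called from probe_limits, line 23]
  probe_limits([3, 1, 6, 10, 1], 6) -> 0  [called from main, line 29]
Log line origins:
  1: emitted by main (line 28)
  2: emitted by probe_limits (line 20)
  3: emitted by derive_floor (line 8)
  4: emitted by bind_quota (line 2)
  5: emitted by derive_floor (line 10)
A correct fix: line 31: replace `rate` with `slot`.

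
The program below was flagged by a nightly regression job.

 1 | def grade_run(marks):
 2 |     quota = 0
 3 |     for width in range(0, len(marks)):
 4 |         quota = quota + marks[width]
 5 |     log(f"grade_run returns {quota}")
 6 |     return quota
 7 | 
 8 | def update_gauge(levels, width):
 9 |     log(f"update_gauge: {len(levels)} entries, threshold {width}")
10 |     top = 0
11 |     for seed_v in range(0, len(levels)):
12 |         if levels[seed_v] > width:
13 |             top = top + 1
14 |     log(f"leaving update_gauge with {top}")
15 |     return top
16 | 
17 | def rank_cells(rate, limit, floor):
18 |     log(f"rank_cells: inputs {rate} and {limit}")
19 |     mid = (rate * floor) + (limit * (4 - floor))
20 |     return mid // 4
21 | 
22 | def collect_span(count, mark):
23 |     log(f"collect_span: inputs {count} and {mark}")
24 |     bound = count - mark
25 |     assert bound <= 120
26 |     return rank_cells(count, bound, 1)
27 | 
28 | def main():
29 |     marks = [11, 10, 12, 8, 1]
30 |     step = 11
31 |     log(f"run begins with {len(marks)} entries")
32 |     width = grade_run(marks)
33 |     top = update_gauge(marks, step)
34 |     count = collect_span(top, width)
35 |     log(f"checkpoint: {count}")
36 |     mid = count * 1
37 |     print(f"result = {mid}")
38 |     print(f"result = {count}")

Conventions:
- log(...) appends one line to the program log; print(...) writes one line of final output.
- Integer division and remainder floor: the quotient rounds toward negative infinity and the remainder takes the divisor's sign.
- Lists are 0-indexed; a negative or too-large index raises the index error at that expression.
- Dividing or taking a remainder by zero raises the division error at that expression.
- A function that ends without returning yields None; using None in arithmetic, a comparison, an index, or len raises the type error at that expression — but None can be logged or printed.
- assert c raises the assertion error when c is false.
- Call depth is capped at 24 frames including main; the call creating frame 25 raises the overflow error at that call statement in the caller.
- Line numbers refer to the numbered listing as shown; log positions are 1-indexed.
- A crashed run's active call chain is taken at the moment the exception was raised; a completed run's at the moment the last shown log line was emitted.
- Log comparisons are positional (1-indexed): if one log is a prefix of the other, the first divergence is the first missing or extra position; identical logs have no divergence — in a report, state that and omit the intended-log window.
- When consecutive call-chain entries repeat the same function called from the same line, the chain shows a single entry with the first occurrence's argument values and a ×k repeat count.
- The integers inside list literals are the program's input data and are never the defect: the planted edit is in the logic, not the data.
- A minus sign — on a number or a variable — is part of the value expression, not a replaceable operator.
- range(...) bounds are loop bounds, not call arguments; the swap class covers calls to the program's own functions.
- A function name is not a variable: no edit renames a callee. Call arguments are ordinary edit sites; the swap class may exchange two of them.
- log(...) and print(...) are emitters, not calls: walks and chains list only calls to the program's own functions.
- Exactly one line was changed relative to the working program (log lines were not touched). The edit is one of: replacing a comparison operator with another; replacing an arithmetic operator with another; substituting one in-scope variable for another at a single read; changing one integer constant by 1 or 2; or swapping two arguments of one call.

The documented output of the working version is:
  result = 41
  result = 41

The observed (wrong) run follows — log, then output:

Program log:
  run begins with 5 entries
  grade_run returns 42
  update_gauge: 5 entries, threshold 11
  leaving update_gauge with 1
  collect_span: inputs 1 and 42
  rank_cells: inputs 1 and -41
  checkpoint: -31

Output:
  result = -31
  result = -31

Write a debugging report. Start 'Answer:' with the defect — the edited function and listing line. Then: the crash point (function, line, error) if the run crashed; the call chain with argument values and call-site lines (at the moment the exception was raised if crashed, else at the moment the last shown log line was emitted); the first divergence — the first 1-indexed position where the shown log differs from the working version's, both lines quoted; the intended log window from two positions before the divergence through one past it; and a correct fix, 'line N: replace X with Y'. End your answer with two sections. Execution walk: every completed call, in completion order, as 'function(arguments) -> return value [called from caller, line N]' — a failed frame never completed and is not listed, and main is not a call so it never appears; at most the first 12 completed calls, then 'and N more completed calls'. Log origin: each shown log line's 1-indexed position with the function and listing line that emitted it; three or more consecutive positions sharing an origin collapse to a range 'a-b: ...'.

Answer: the defect is in main at line 34.
The tell: The earliest visible damage is log position 5 — 'collect_span: inputs 1 and 42' rather than the intended 'collect_span: inputs 42 and 1'.
Call chain: main.
First divergence: position 5; shown 'collect_span: inputs 1 and 42' vs intended 'collect_span: inputs 42 and 1'.
Intended log window:
  3: update_gauge: 5 entries, threshold 11
  4: leaving update_gauge with 1
  5: collect_span: inputs 42 and 1
  6: rank_cells: inputs 42 and 41
Execution walk:
  grade_run([11, 10, 12, 8, 1]) -> 42  [called from main, line 32]
  update_gauge([11, 10, 12, 8, 1], 11) -> 1  [called from main, line 33]
  rank_cells(1, -41, 1) -> -31  [called from collect_span, line 26]
  collect_span(1, 42) -> -31  [called from main, line 34]
Log origin:
  1: logged in main at line 31
  2: logged in grade_run at line 5
  3: logged in update_gauge at line 9
  4: logged in update_gauge at line 14
  5: logged in collect_span at line 23
  6: logged in rank_cells at line 18
  7: logged in main at line 35
A correct fix: line 34: replace `collect_span(top, width)` with `collect_span(width, top)`.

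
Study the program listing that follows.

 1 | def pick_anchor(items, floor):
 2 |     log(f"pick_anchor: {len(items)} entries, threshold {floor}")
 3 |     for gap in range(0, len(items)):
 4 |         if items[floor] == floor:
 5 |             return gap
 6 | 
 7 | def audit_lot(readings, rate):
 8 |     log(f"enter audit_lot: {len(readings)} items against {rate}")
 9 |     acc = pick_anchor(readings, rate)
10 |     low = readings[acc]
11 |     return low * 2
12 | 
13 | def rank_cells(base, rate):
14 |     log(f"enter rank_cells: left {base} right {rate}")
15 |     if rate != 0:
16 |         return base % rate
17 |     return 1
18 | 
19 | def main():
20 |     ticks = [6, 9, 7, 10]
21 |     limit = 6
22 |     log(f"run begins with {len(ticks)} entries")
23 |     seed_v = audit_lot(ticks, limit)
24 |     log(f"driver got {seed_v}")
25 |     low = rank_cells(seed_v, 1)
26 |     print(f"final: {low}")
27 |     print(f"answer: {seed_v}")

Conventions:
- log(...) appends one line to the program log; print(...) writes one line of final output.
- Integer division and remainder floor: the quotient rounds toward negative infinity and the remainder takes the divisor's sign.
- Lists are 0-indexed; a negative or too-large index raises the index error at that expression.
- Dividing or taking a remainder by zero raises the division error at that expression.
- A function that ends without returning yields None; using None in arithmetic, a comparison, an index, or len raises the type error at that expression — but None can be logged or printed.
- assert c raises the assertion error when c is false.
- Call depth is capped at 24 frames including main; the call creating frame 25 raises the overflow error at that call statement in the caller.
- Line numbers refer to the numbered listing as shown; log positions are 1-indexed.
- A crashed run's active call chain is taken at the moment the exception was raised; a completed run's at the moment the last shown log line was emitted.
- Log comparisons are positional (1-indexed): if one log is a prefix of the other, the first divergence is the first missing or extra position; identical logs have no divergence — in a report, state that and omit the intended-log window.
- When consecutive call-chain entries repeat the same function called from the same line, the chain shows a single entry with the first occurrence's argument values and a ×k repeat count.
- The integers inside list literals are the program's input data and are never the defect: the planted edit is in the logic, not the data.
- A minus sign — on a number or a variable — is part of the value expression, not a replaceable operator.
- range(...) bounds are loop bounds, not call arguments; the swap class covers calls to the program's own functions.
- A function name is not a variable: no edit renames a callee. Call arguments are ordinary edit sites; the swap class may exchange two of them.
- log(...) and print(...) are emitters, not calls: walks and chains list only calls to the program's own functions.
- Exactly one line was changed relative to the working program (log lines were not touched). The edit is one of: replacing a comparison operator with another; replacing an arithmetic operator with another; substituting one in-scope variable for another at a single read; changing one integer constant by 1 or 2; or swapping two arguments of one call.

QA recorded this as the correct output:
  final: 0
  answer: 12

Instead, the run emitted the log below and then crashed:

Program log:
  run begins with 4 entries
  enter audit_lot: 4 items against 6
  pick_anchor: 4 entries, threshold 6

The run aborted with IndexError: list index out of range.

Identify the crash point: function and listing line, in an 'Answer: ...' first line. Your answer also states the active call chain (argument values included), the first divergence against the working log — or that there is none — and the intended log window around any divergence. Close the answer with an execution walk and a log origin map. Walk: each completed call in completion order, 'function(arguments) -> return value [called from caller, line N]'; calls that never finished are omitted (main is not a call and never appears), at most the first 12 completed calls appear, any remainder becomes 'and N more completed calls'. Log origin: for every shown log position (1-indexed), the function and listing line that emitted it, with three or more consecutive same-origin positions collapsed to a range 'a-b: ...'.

Answer: the error was raised in pick_anchor, line 4.
Core observation: A complete run would log 'driver got 12' next, but this one stopped at 3 lines.
Call chain: main -> audit_lot([6, 9, 7, 10], 6) (called at line 23) -> pick_anchor([6, 9, 7, 10], 6) (called at line 9).
First divergence: position 4 — the faulty run's log ends after 3 lines; the working version continues with 'driver got 12'.
Intended log window:
  2: enter audit_lot: 4 items against 6
  3: pick_anchor: 4 entries, threshold 6
  4: driver got 12
  5: enter rank_cells: left 12 right 1
Execution walk:
  (no call completed)
Log line origins:
  1 — main, line 22
  2 — audit_lot, line 8
  3 — pick_anchor, line 2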